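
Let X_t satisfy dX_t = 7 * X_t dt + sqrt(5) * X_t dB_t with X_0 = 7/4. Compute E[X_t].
E[X_t] = 7*exp(7*t)/4

For GBM dX = mu X dt + sigma X dB with X_0 = x_0, apply Itô to Y = log X: dY = (mu - sigma^2/2) dt + sigma dB, so Y_t = log(x_0) + (mu - sigma^2/2) t + sigma B_t and hence X_t = x_0 * exp((mu - sigma^2/2) t + sigma B_t).
With mu = 7, sigma = sqrt(5), x_0 = 7/4, this gives:
  X_t = 7/4 * exp((9/2) * t + (sqrt(5)) * B_t).
Since sigma*B_t ~ Normal(0, sigma^2 t), E[exp(sigma*B_t)] = exp(sigma^2 t / 2); so E[X_t] = x_0 * exp((mu - sigma^2/2) t) * exp(sigma^2 t / 2) = x_0 * exp(mu t) = 7*exp(7*t)/4.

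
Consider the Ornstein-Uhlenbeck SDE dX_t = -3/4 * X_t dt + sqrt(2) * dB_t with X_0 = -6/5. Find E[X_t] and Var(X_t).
E[X_t] = -6*exp(-3*t/4)/5; Var(X_t) = 4/3 - 4*exp(-3*t/2)/3

The OU SDE dX = -theta X dt + sigma dB admits the integrating factor exp(theta t): d(exp(theta t) X_t) = sigma exp(theta t) dB_t. Integrating from 0 to t:
  X_t = x_0 * exp(-theta t) + sigma * int_0^t exp(-theta (t-s)) dB_s.
The Itô integral has mean 0 and (by the Itô isometry) variance sigma^2 * int_0^t exp(-2 theta (t - s)) ds = sigma^2 * (1 - exp(-2 theta t)) / (2 theta).
With theta = 3/4, sigma = sqrt(2), x_0 = -6/5:
  E[X_t] = -6/5 * exp(-3/4 t) = -6*exp(-3*t/4)/5
  Var(X_t) = (sqrt(2))^2 * (1 - exp(-2*3/4 t)) / (2 * 3/4) = 4/3 - 4*exp(-3*t/2)/3.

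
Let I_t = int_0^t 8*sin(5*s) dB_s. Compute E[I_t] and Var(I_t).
E[I_t] = 0; Var(I_t) = 32*t - 16*sin(10*t)/5

The Itô integral of a deterministic integrand f(s) has mean 0 because each increment f(s) * (B_{s+ds} - B_s) has mean 0. By the Itô isometry:
  Var( int_0^t f(s) dB_s ) = E[ (int_0^t f(s) dB_s)^2 ] = int_0^t f(s)^2 ds.
Here f(s) = 8*sin(5*s), so f(s)^2 = 64*sin(5*s)^2. Integrate:
  int_0^t (64*sin(5*s)^2) ds = 32*t - 16*sin(10*t)/5.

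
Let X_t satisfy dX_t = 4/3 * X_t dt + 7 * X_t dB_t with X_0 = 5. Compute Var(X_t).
Var(X_t) = 25*(exp(49*t) - 1)*exp(8*t/3)

For GBM dX = mu X dt + sigma X dB with X_0 = x_0, apply Itô to Y = log X: dY = (mu - sigma^2/2) dt + sigma dB, so Y_t = log(x_0) + (mu - sigma^2/2) t + sigma B_t and hence X_t = x_0 * exp((mu - sigma^2/2) t + sigma B_t).
With mu = 4/3, sigma = 7, x_0 = 5, this gives:
  X_t = 5 * exp((-139/6) * t + (7) * B_t).
Since sigma*B_t ~ Normal(0, sigma^2 t), E[exp(sigma*B_t)] = exp(sigma^2 t / 2); so E[X_t] = x_0 * exp((mu - sigma^2/2) t) * exp(sigma^2 t / 2) = x_0 * exp(mu t) = 5*exp(4*t/3).
Var(X_t) = E[X_t^2] - (E[X_t])^2 = x_0^2 * exp(2 mu t) * (exp(sigma^2 t) - 1) = 25*(exp(49*t) - 1)*exp(8*t/3).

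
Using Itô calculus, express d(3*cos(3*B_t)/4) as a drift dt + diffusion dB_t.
d(3*cos(3*B_t)/4) = (-27*cos(3*B_t)/8) dt + (-9*sin(3*B_t)/4) dB_t

Itô's formula for f(B_t) gives d f(B_t) = f'(B_t) dB_t + (1/2) f''(B_t) dt. Compute derivatives of f(x) = 3*cos(3*x)/4:
  f'(x)  = -9*sin(3*x)/4
  f''(x) = -27*cos(3*x)/4
Substitute x = B_t and multiply the f'' term by 1/2:
  drift     = (1/2) * (-27*cos(3*x)/4) evaluated at B_t = -27*cos(3*B_t)/8
  diffusion = (-9*sin(3*x)/4) evaluated at B_t = -9*sin(3*B_t)/4
Therefore d(3*cos(3*B_t)/4) = (-27*cos(3*B_t)/8) dt + (-9*sin(3*B_t)/4) dB_t.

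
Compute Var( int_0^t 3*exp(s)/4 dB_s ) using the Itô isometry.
Var = 9*exp(2*t)/32 - 9/32

The Itô integral of a deterministic integrand f(s) has mean 0 because each increment f(s) * (B_{s+ds} - B_s) has mean 0. By the Itô isometry:
  Var( int_0^t f(s) dB_s ) = E[ (int_0^t f(s) dB_s)^2 ] = int_0^t f(s)^2 ds.
Here f(s) = 3*exp(s)/4, so f(s)^2 = 9*exp(2*s)/16. Integrate:
  int_0^t (9*exp(2*s)/16) ds = 9*exp(2*t)/32 - 9/32.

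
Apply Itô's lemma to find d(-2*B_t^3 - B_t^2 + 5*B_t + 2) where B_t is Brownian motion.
d(-2*B_t^3 - B_t^2 + 5*B_t + 2) = (-6*B_t - 1) dt + (-6*B_t^2 - 2*B_t + 5) dB_t

Itô's formula for f(B_t) gives d f(B_t) = f'(B_t) dB_t + (1/2) f''(B_t) dt. Compute derivatives of f(x) = -2*x^3 - x^2 + 5*x + 2:
  f'(x)  = -6*x^2 - 2*x + 5
  f''(x) = -12*x - 2
Substitute x = B_t and multiply the f'' term by 1/2:
  drift     = (1/2) * (-12*x - 2) evaluated at B_t = -6*B_t - 1
  diffusion = (-6*x^2 - 2*x + 5) evaluated at B_t = -6*B_t^2 - 2*B_t + 5
Therefore d(-2*B_t^3 - B_t^2 + 5*B_t + 2) = (-6*B_t - 1) dt + (-6*B_t^2 - 2*B_t + 5) dB_t.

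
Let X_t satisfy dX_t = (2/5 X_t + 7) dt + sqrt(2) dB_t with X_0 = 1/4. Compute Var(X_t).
Var(X_t) = 5*exp(4*t/5)/2 - 5/2

The variance V(t) = Var(X_t) satisfies V'(t) = 2 a V(t) + c^2 with V(0) = 0 (drift coefficient is linear in X, diffusion is constant). With a = 2/5, c = sqrt(2), the solution is
  V(t) = (c^2 / (2 a)) * (exp(2 a t) - 1)
       = (sqrt(2)^2 / (2*(2/5))) * (exp((4/5) t) - 1)
       = 5*exp(4*t/5)/2 - 5/2.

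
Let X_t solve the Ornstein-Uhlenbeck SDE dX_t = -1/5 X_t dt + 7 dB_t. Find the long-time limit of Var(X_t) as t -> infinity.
lim Var(X_t) = 245/2

The OU SDE dX = -theta X dt + sigma dB admits the integrating factor exp(theta t): d(exp(theta t) X_t) = sigma exp(theta t) dB_t. Integrating from 0 to t gives X_t = x_0 * exp(-theta t) + sigma * int_0^t exp(-theta (t-s)) dB_s for any initial x_0. The Itô integral has variance (by the Itô isometry) sigma^2 * int_0^t exp(-2 theta (t - s)) ds = sigma^2 * (1 - exp(-2 theta t)) / (2 theta), independent of x_0.
With theta = 1/5, sigma = 7:
  Var(X_t) = (7)^2 * (1 - exp(-2*1/5 t)) / (2 * 1/5) = 245/2 - 245*exp(-2*t/5)/2.
As t -> infinity, exp(-2*1/5 t) -> 0, so the stationary variance is sigma^2 / (2 theta) = 245/2.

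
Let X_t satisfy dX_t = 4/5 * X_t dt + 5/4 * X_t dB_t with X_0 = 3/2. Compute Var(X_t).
Var(X_t) = 9*(exp(25*t/16) - 1)*exp(8*t/5)/4

For GBM dX = mu X dt + sigma X dB with X_0 = x_0, apply Itô to Y = log X: dY = (mu - sigma^2/2) dt + sigma dB, so Y_t = log(x_0) + (mu - sigma^2/2) t + sigma B_t and hence X_t = x_0 * exp((mu - sigma^2/2) t + sigma B_t).
With mu = 4/5, sigma = 5/4, x_0 = 3/2, this gives:
  X_t = 3/2 * exp((3/160) * t + (5/4) * B_t).
Since sigma*B_t ~ Normal(0, sigma^2 t), E[exp(sigma*B_t)] = exp(sigma^2 t / 2); so E[X_t] = x_0 * exp((mu - sigma^2/2) t) * exp(sigma^2 t / 2) = x_0 * exp(mu t) = 3*exp(4*t/5)/2.
Var(X_t) = E[X_t^2] - (E[X_t])^2 = x_0^2 * exp(2 mu t) * (exp(sigma^2 t) - 1) = 9*(exp(25*t/16) - 1)*exp(8*t/5)/4.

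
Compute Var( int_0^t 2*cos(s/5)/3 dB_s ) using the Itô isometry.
Var = 2*t/9 + 5*sin(2*t/5)/9

The Itô integral of a deterministic integrand f(s) has mean 0 because each increment f(s) * (B_{s+ds} - B_s) has mean 0. By the Itô isometry:
  Var( int_0^t f(s) dB_s ) = E[ (int_0^t f(s) dB_s)^2 ] = int_0^t f(s)^2 ds.
Here f(s) = 2*cos(s/5)/3, so f(s)^2 = 4*cos(s/5)^2/9. Integrate:
  int_0^t (4*cos(s/5)^2/9) ds = 2*t/9 + 5*sin(2*t/5)/9.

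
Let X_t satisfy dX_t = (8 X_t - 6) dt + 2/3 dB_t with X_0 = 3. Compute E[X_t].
E[X_t] = 9*exp(8*t)/4 + 3/4

Taking expectations and using E[dB_t] = 0, the mean m(t) = E[X_t] satisfies the ODE m'(t) = a m(t) + b with m(0) = x_0. With a = 8, b = -6, x_0 = 3, the solution is
  m(t) = x_0 * exp(a t) + (b/a) * (exp(a t) - 1)
       = 3 * exp(8 t) + ((-6)/8) * (exp(8 t) - 1)
       = 9*exp(8*t)/4 + 3/4.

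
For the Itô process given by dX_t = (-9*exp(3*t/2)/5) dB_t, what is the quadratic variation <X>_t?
<X>_t = 27*exp(3*t)/25 - 27/25

For an Itô process dX_t = a(t) dt + b(t) dB_t, the quadratic variation is <X>_t = int_0^t b(s)^2 ds (the drift term does not contribute). Here b(s) = -9*exp(3*s/2)/5, so
  b(s)^2 = 81*exp(3*s)/25.
Integrating from 0 to t:
  <X>_t = int_0^t (81*exp(3*s)/25) ds = 27*exp(3*t)/25 - 27/25.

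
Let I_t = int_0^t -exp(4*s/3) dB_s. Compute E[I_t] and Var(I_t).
E[I_t] = 0; Var(I_t) = 3*exp(8*t/3)/8 - 3/8

The Itô integral of a deterministic integrand f(s) has mean 0 because each increment f(s) * (B_{s+ds} - B_s) has mean 0. By the Itô isometry:
  Var( int_0^t f(s) dB_s ) = E[ (int_0^t f(s) dB_s)^2 ] = int_0^t f(s)^2 ds.
Here f(s) = -exp(4*s/3), so f(s)^2 = exp(8*s/3). Integrate:
  int_0^t (exp(8*s/3)) ds = 3*exp(8*t/3)/8 - 3/8.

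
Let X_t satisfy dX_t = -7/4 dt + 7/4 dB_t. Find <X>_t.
<X>_t = 49*t/16

For an Itô process dX_t = a(t) dt + b(t) dB_t, the quadratic variation is <X>_t = int_0^t b(s)^2 ds (the drift term does not contribute). Here b(s) = 7/4, so
  b(s)^2 = 49/16.
Integrating from 0 to t:
  <X>_t = int_0^t (49/16) ds = 49*t/16.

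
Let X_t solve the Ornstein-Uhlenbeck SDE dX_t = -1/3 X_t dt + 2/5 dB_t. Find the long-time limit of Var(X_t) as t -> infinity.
lim Var(X_t) = 6/25

The OU SDE dX = -theta X dt + sigma dB admits the integrating factor exp(theta t): d(exp(theta t) X_t) = sigma exp(theta t) dB_t. Integrating from 0 to t gives X_t = x_0 * exp(-theta t) + sigma * int_0^t exp(-theta (t-s)) dB_s for any initial x_0. The Itô integral has variance (by the Itô isometry) sigma^2 * int_0^t exp(-2 theta (t - s)) ds = sigma^2 * (1 - exp(-2 theta t)) / (2 theta), independent of x_0.
With theta = 1/3, sigma = 2/5:
  Var(X_t) = (2/5)^2 * (1 - exp(-2*1/3 t)) / (2 * 1/3) = 6/25 - 6*exp(-2*t/3)/25.
As t -> infinity, exp(-2*1/3 t) -> 0, so the stationary variance is sigma^2 / (2 theta) = 6/25.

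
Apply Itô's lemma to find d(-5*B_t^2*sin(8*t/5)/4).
d(-5*B_t^2*sin(8*t/5)/4) = (-2*B_t^2*cos(8*t/5) - 5*sin(8*t/5)/4) dt + (-5*B_t*sin(8*t/5)/2) dB_t

Itô's formula for f(t, x): d f(t, B_t) = (f_t + (1/2) f_xx) dt + f_x dB_t. Compute partials of f(t, x) = -5*x^2*sin(8*t/5)/4:
  f_t(t,x)  = -2*x^2*cos(8*t/5)
  f_x(t,x)  = -5*x*sin(8*t/5)/2
  f_xx(t,x) = -5*sin(8*t/5)/2
Assemble drift = f_t + (1/2) f_xx = -2*x^2*cos(8*t/5) - 5*sin(8*t/5)/4 and diffusion = f_x = -5*x*sin(8*t/5)/2. Substituting x = B_t:
  d(-5*B_t^2*sin(8*t/5)/4) = (-2*B_t^2*cos(8*t/5) - 5*sin(8*t/5)/4) dt + (-5*B_t*sin(8*t/5)/2) dB_t.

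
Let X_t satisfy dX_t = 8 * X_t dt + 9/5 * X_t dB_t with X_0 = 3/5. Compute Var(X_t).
Var(X_t) = 9*(exp(81*t/25) - 1)*exp(16*t)/25

For GBM dX = mu X dt + sigma X dB with X_0 = x_0, apply Itô to Y = log X: dY = (mu - sigma^2/2) dt + sigma dB, so Y_t = log(x_0) + (mu - sigma^2/2) t + sigma B_t and hence X_t = x_0 * exp((mu - sigma^2/2) t + sigma B_t).
With mu = 8, sigma = 9/5, x_0 = 3/5, this gives:
  X_t = 3/5 * exp((319/50) * t + (9/5) * B_t).
Since sigma*B_t ~ Normal(0, sigma^2 t), E[exp(sigma*B_t)] = exp(sigma^2 t / 2); so E[X_t] = x_0 * exp((mu - sigma^2/2) t) * exp(sigma^2 t / 2) = x_0 * exp(mu t) = 3*exp(8*t)/5.
Var(X_t) = E[X_t^2] - (E[X_t])^2 = x_0^2 * exp(2 mu t) * (exp(sigma^2 t) - 1) = 9*(exp(81*t/25) - 1)*exp(16*t)/25.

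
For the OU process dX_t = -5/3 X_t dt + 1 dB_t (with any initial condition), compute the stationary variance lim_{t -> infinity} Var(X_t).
lim Var(X_t) = 3/10

The OU SDE dX = -theta X dt + sigma dB admits the integrating factor exp(theta t): d(exp(theta t) X_t) = sigma exp(theta t) dB_t. Integrating from 0 to t gives X_t = x_0 * exp(-theta t) + sigma * int_0^t exp(-theta (t-s)) dB_s for any initial x_0. The Itô integral has variance (by the Itô isometry) sigma^2 * int_0^t exp(-2 theta (t - s)) ds = sigma^2 * (1 - exp(-2 theta t)) / (2 theta), independent of x_0.
With theta = 5/3, sigma = 1:
  Var(X_t) = (1)^2 * (1 - exp(-2*5/3 t)) / (2 * 5/3) = 3/10 - 3*exp(-10*t/3)/10.
As t -> infinity, exp(-2*5/3 t) -> 0, so the stationary variance is sigma^2 / (2 theta) = 3/10.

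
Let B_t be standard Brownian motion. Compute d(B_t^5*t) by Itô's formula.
d(B_t^5*t) = (B_t^3*(B_t^2 + 10*t)) dt + (5*B_t^4*t) dB_t

Itô's formula for f(t, x): d f(t, B_t) = (f_t + (1/2) f_xx) dt + f_x dB_t. Compute partials of f(t, x) = t*x^5:
  f_t(t,x)  = x^5
  f_x(t,x)  = 5*t*x^4
  f_xx(t,x) = 20*t*x^3
Assemble drift = f_t + (1/2) f_xx = x^3*(10*t + x^2) and diffusion = f_x = 5*t*x^4. Substituting x = B_t:
  d(B_t^5*t) = (B_t^3*(B_t^2 + 10*t)) dt + (5*B_t^4*t) dB_t.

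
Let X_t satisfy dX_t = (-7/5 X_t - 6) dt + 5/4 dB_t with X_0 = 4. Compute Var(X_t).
Var(X_t) = 125/224 - 125*exp(-14*t/5)/224

The variance V(t) = Var(X_t) satisfies V'(t) = 2 a V(t) + c^2 with V(0) = 0 (drift coefficient is linear in X, diffusion is constant). With a = -7/5, c = 5/4, the solution is
  V(t) = (c^2 / (2 a)) * (exp(2 a t) - 1)
       = ((5/4)^2 / (2*(-7/5))) * (exp((-14/5) t) - 1)
       = 125/224 - 125*exp(-14*t/5)/224.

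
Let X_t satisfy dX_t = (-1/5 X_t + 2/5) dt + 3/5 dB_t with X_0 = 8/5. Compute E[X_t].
E[X_t] = 2 - 2*exp(-t/5)/5

Taking expectations and using E[dB_t] = 0, the mean m(t) = E[X_t] satisfies the ODE m'(t) = a m(t) + b with m(0) = x_0. With a = -1/5, b = 2/5, x_0 = 8/5, the solution is
  m(t) = x_0 * exp(a t) + (b/a) * (exp(a t) - 1)
       = (8/5) * exp((-1/5) t) + ((2/5)/(-1/5)) * (exp((-1/5) t) - 1)
       = 2 - 2*exp(-t/5)/5.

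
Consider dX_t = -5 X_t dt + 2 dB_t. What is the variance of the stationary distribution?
lim Var(X_t) = 2/5

The OU SDE dX = -theta X dt + sigma dB admits the integrating factor exp(theta t): d(exp(theta t) X_t) = sigma exp(theta t) dB_t. Integrating from 0 to t gives X_t = x_0 * exp(-theta t) + sigma * int_0^t exp(-theta (t-s)) dB_s for any initial x_0. The Itô integral has variance (by the Itô isometry) sigma^2 * int_0^t exp(-2 theta (t - s)) ds = sigma^2 * (1 - exp(-2 theta t)) / (2 theta), independent of x_0.
With theta = 5, sigma = 2:
  Var(X_t) = (2)^2 * (1 - exp(-2*5 t)) / (2 * 5) = 2/5 - 2*exp(-10*t)/5.
As t -> infinity, exp(-2*5 t) -> 0, so the stationary variance is sigma^2 / (2 theta) = 2/5.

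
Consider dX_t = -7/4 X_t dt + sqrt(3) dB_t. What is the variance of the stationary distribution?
lim Var(X_t) = 6/7

The OU SDE dX = -theta X dt + sigma dB admits the integrating factor exp(theta t): d(exp(theta t) X_t) = sigma exp(theta t) dB_t. Integrating from 0 to t gives X_t = x_0 * exp(-theta t) + sigma * int_0^t exp(-theta (t-s)) dB_s for any initial x_0. The Itô integral has variance (by the Itô isometry) sigma^2 * int_0^t exp(-2 theta (t - s)) ds = sigma^2 * (1 - exp(-2 theta t)) / (2 theta), independent of x_0.
With theta = 7/4, sigma = sqrt(3):
  Var(X_t) = (sqrt(3))^2 * (1 - exp(-2*7/4 t)) / (2 * 7/4) = 6/7 - 6*exp(-7*t/2)/7.
As t -> infinity, exp(-2*7/4 t) -> 0, so the stationary variance is sigma^2 / (2 theta) = 6/7.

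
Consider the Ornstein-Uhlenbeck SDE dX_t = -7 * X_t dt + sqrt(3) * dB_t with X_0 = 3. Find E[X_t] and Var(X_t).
E[X_t] = 3*exp(-7*t); Var(X_t) = 3/14 - 3*exp(-14*t)/14

The OU SDE dX = -theta X dt + sigma dB admits the integrating factor exp(theta t): d(exp(theta t) X_t) = sigma exp(theta t) dB_t. Integrating from 0 to t:
  X_t = x_0 * exp(-theta t) + sigma * int_0^t exp(-theta (t-s)) dB_s.
The Itô integral has mean 0 and (by the Itô isometry) variance sigma^2 * int_0^t exp(-2 theta (t - s)) ds = sigma^2 * (1 - exp(-2 theta t)) / (2 theta).
With theta = 7, sigma = sqrt(3), x_0 = 3:
  E[X_t] = 3 * exp(-7 t) = 3*exp(-7*t)
  Var(X_t) = (sqrt(3))^2 * (1 - exp(-2*7 t)) / (2 * 7) = 3/14 - 3*exp(-14*t)/14.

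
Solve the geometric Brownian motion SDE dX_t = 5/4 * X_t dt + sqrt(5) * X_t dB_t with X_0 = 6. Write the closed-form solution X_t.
X_t = 6 * exp((-5/4) * t + (sqrt(5)) * B_t)

For GBM dX = mu X dt + sigma X dB with X_0 = x_0, apply Itô to Y = log X: dY = (mu - sigma^2/2) dt + sigma dB, so Y_t = log(x_0) + (mu - sigma^2/2) t + sigma B_t and hence X_t = x_0 * exp((mu - sigma^2/2) t + sigma B_t).
With mu = 5/4, sigma = sqrt(5), x_0 = 6, this gives:
  X_t = 6 * exp((-5/4) * t + (sqrt(5)) * B_t).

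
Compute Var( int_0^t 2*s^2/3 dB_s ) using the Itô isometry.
Var = 4*t^5/45

The Itô integral of a deterministic integrand f(s) has mean 0 because each increment f(s) * (B_{s+ds} - B_s) has mean 0. By the Itô isometry:
  Var( int_0^t f(s) dB_s ) = E[ (int_0^t f(s) dB_s)^2 ] = int_0^t f(s)^2 ds.
Here f(s) = 2*s^2/3, so f(s)^2 = 4*s^4/9. Integrate:
  int_0^t (4*s^4/9) ds = 4*t^5/45.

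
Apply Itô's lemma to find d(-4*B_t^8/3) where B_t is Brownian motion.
d(-4*B_t^8/3) = (-112*B_t^6/3) dt + (-32*B_t^7/3) dB_t

Itô's formula for f(B_t) gives d f(B_t) = f'(B_t) dB_t + (1/2) f''(B_t) dt. Compute derivatives of f(x) = -4*x^8/3:
  f'(x)  = -32*x^7/3
  f''(x) = -224*x^6/3
Substitute x = B_t and multiply the f'' term by 1/2:
  drift     = (1/2) * (-224*x^6/3) evaluated at B_t = -112*B_t^6/3
  diffusion = (-32*x^7/3) evaluated at B_t = -32*B_t^7/3
Therefore d(-4*B_t^8/3) = (-112*B_t^6/3) dt + (-32*B_t^7/3) dB_t.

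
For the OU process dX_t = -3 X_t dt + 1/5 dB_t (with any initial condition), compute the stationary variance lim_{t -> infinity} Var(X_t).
lim Var(X_t) = 1/150

The OU SDE dX = -theta X dt + sigma dB admits the integrating factor exp(theta t): d(exp(theta t) X_t) = sigma exp(theta t) dB_t. Integrating from 0 to t gives X_t = x_0 * exp(-theta t) + sigma * int_0^t exp(-theta (t-s)) dB_s for any initial x_0. The Itô integral has variance (by the Itô isometry) sigma^2 * int_0^t exp(-2 theta (t - s)) ds = sigma^2 * (1 - exp(-2 theta t)) / (2 theta), independent of x_0.
With theta = 3, sigma = 1/5:
  Var(X_t) = (1/5)^2 * (1 - exp(-2*3 t)) / (2 * 3) = 1/150 - exp(-6*t)/150.
As t -> infinity, exp(-2*3 t) -> 0, so the stationary variance is sigma^2 / (2 theta) = 1/150.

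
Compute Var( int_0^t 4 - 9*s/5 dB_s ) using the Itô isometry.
Var = t*(27*t^2 - 180*t + 400)/25

The Itô integral of a deterministic integrand f(s) has mean 0 because each increment f(s) * (B_{s+ds} - B_s) has mean 0. By the Itô isometry:
  Var( int_0^t f(s) dB_s ) = E[ (int_0^t f(s) dB_s)^2 ] = int_0^t f(s)^2 ds.
Here f(s) = 4 - 9*s/5, so f(s)^2 = (9*s - 20)^2/25. Integrate:
  int_0^t ((9*s - 20)^2/25) ds = t*(27*t^2 - 180*t + 400)/25.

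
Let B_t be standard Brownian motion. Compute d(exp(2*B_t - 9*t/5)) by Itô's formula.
d(exp(2*B_t - 9*t/5)) = (exp(2*B_t - 9*t/5)/5) dt + (2*exp(2*B_t - 9*t/5)) dB_t

Itô's formula for f(t, x): d f(t, B_t) = (f_t + (1/2) f_xx) dt + f_x dB_t. Compute partials of f(t, x) = exp(-9*t/5 + 2*x):
  f_t(t,x)  = -9*exp(-9*t/5 + 2*x)/5
  f_x(t,x)  = 2*exp(-9*t/5 + 2*x)
  f_xx(t,x) = 4*exp(-9*t/5 + 2*x)
Assemble drift = f_t + (1/2) f_xx = exp(-9*t/5 + 2*x)/5 and diffusion = f_x = 2*exp(-9*t/5 + 2*x). Substituting x = B_t:
  d(exp(2*B_t - 9*t/5)) = (exp(2*B_t - 9*t/5)/5) dt + (2*exp(2*B_t - 9*t/5)) dB_t.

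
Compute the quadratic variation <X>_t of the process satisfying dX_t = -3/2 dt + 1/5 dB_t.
<X>_t = t/25

For an Itô process dX_t = a(t) dt + b(t) dB_t, the quadratic variation is <X>_t = int_0^t b(s)^2 ds (the drift term does not contribute). Here b(s) = 1/5, so
  b(s)^2 = 1/25.
Integrating from 0 to t:
  <X>_t = int_0^t (1/25) ds = t/25.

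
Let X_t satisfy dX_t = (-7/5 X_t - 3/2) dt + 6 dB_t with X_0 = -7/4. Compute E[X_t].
E[X_t] = -15/14 - 19*exp(-7*t/5)/28

Taking expectations and using E[dB_t] = 0, the mean m(t) = E[X_t] satisfies the ODE m'(t) = a m(t) + b with m(0) = x_0. With a = -7/5, b = -3/2, x_0 = -7/4, the solution is
  m(t) = x_0 * exp(a t) + (b/a) * (exp(a t) - 1)
       = (-7/4) * exp((-7/5) t) + ((-3/2)/(-7/5)) * (exp((-7/5) t) - 1)
       = -15/14 - 19*exp(-7*t/5)/28.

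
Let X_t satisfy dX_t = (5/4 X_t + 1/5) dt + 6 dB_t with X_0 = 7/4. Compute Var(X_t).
Var(X_t) = 72*exp(5*t/2)/5 - 72/5

The variance V(t) = Var(X_t) satisfies V'(t) = 2 a V(t) + c^2 with V(0) = 0 (drift coefficient is linear in X, diffusion is constant). With a = 5/4, c = 6, the solution is
  V(t) = (c^2 / (2 a)) * (exp(2 a t) - 1)
       = (6^2 / (2*(5/4))) * (exp((5/2) t) - 1)
       = 72*exp(5*t/2)/5 - 72/5.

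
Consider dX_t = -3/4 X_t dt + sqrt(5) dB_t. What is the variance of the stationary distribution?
lim Var(X_t) = 10/3

The OU SDE dX = -theta X dt + sigma dB admits the integrating factor exp(theta t): d(exp(theta t) X_t) = sigma exp(theta t) dB_t. Integrating from 0 to t gives X_t = x_0 * exp(-theta t) + sigma * int_0^t exp(-theta (t-s)) dB_s for any initial x_0. The Itô integral has variance (by the Itô isometry) sigma^2 * int_0^t exp(-2 theta (t - s)) ds = sigma^2 * (1 - exp(-2 theta t)) / (2 theta), independent of x_0.
With theta = 3/4, sigma = sqrt(5):
  Var(X_t) = (sqrt(5))^2 * (1 - exp(-2*3/4 t)) / (2 * 3/4) = 10/3 - 10*exp(-3*t/2)/3.
As t -> infinity, exp(-2*3/4 t) -> 0, so the stationary variance is sigma^2 / (2 theta) = 10/3.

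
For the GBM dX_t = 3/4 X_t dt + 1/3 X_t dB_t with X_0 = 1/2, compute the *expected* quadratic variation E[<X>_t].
E[<X>_t] = exp(29*t/18)/58 - 1/58

<X>_t = int_0^t ((1/3) * X_s)^2 ds. Taking expectation inside the integral: E[<X>_t] = (1/3)^2 * int_0^t E[X_s^2] ds. For GBM, E[X_s^2] = x_0^2 * exp((2 mu + sigma^2) s). Integrating:
  E[<X>_t] = (1/3)^2 * (1/2)^2 * (exp((2*(3/4) + (1/3)^2) t) - 1) / (2*(3/4) + (1/3)^2)
           = (1/3)^2 * (1/2)^2 * (exp((29/18) t) - 1) / (29/18) = exp(29*t/18)/58 - 1/58.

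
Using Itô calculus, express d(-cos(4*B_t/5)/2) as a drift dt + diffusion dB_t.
d(-cos(4*B_t/5)/2) = (4*cos(4*B_t/5)/25) dt + (2*sin(4*B_t/5)/5) dB_t

Itô's formula for f(B_t) gives d f(B_t) = f'(B_t) dB_t + (1/2) f''(B_t) dt. Compute derivatives of f(x) = -cos(4*x/5)/2:
  f'(x)  = 2*sin(4*x/5)/5
  f''(x) = 8*cos(4*x/5)/25
Substitute x = B_t and multiply the f'' term by 1/2:
  drift     = (1/2) * (8*cos(4*x/5)/25) evaluated at B_t = 4*cos(4*B_t/5)/25
  diffusion = (2*sin(4*x/5)/5) evaluated at B_t = 2*sin(4*B_t/5)/5
Therefore d(-cos(4*B_t/5)/2) = (4*cos(4*B_t/5)/25) dt + (2*sin(4*B_t/5)/5) dB_t.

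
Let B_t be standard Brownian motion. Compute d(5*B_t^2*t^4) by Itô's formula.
d(5*B_t^2*t^4) = (5*t^3*(4*B_t^2 + t)) dt + (10*B_t*t^4) dB_t

Itô's formula for f(t, x): d f(t, B_t) = (f_t + (1/2) f_xx) dt + f_x dB_t. Compute partials of f(t, x) = 5*t^4*x^2:
  f_t(t,x)  = 20*t^3*x^2
  f_x(t,x)  = 10*t^4*x
  f_xx(t,x) = 10*t^4
Assemble drift = f_t + (1/2) f_xx = 5*t^3*(t + 4*x^2) and diffusion = f_x = 10*t^4*x. Substituting x = B_t:
  d(5*B_t^2*t^4) = (5*t^3*(4*B_t^2 + t)) dt + (10*B_t*t^4) dB_t.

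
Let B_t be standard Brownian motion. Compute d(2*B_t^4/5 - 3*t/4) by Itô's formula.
d(2*B_t^4/5 - 3*t/4) = (12*B_t^2/5 - 3/4) dt + (8*B_t^3/5) dB_t

Itô's formula for f(t, x): d f(t, B_t) = (f_t + (1/2) f_xx) dt + f_x dB_t. Compute partials of f(t, x) = -3*t/4 + 2*x^4/5:
  f_t(t,x)  = -3/4
  f_x(t,x)  = 8*x^3/5
  f_xx(t,x) = 24*x^2/5
Assemble drift = f_t + (1/2) f_xx = 12*x^2/5 - 3/4 and diffusion = f_x = 8*x^3/5. Substituting x = B_t:
  d(2*B_t^4/5 - 3*t/4) = (12*B_t^2/5 - 3/4) dt + (8*B_t^3/5) dB_t.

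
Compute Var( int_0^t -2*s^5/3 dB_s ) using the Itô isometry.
Var = 4*t^11/99

The Itô integral of a deterministic integrand f(s) has mean 0 because each increment f(s) * (B_{s+ds} - B_s) has mean 0. By the Itô isometry:
  Var( int_0^t f(s) dB_s ) = E[ (int_0^t f(s) dB_s)^2 ] = int_0^t f(s)^2 ds.
Here f(s) = -2*s^5/3, so f(s)^2 = 4*s^10/9. Integrate:
  int_0^t (4*s^10/9) ds = 4*t^11/99.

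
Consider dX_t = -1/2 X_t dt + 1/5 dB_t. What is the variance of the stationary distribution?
lim Var(X_t) = 1/25

The OU SDE dX = -theta X dt + sigma dB admits the integrating factor exp(theta t): d(exp(theta t) X_t) = sigma exp(theta t) dB_t. Integrating from 0 to t gives X_t = x_0 * exp(-theta t) + sigma * int_0^t exp(-theta (t-s)) dB_s for any initial x_0. The Itô integral has variance (by the Itô isometry) sigma^2 * int_0^t exp(-2 theta (t - s)) ds = sigma^2 * (1 - exp(-2 theta t)) / (2 theta), independent of x_0.
With theta = 1/2, sigma = 1/5:
  Var(X_t) = (1/5)^2 * (1 - exp(-2*1/2 t)) / (2 * 1/2) = (exp(t) - 1)*exp(-t)/25.
As t -> infinity, exp(-2*1/2 t) -> 0, so the stationary variance is sigma^2 / (2 theta) = 1/25.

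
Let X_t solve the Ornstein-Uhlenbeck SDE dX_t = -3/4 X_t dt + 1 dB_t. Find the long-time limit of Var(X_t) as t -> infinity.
lim Var(X_t) = 2/3

The OU SDE dX = -theta X dt + sigma dB admits the integrating factor exp(theta t): d(exp(theta t) X_t) = sigma exp(theta t) dB_t. Integrating from 0 to t gives X_t = x_0 * exp(-theta t) + sigma * int_0^t exp(-theta (t-s)) dB_s for any initial x_0. The Itô integral has variance (by the Itô isometry) sigma^2 * int_0^t exp(-2 theta (t - s)) ds = sigma^2 * (1 - exp(-2 theta t)) / (2 theta), independent of x_0.
With theta = 3/4, sigma = 1:
  Var(X_t) = (1)^2 * (1 - exp(-2*3/4 t)) / (2 * 3/4) = 2/3 - 2*exp(-3*t/2)/3.
As t -> infinity, exp(-2*3/4 t) -> 0, so the stationary variance is sigma^2 / (2 theta) = 2/3.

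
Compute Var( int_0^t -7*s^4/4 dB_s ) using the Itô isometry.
Var = 49*t^9/144

The Itô integral of a deterministic integrand f(s) has mean 0 because each increment f(s) * (B_{s+ds} - B_s) has mean 0. By the Itô isometry:
  Var( int_0^t f(s) dB_s ) = E[ (int_0^t f(s) dB_s)^2 ] = int_0^t f(s)^2 ds.
Here f(s) = -7*s^4/4, so f(s)^2 = 49*s^8/16. Integrate:
  int_0^t (49*s^8/16) ds = 49*t^9/144.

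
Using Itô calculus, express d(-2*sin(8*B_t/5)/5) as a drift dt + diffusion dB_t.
d(-2*sin(8*B_t/5)/5) = (64*sin(8*B_t/5)/125) dt + (-16*cos(8*B_t/5)/25) dB_t

Itô's formula for f(B_t) gives d f(B_t) = f'(B_t) dB_t + (1/2) f''(B_t) dt. Compute derivatives of f(x) = -2*sin(8*x/5)/5:
  f'(x)  = -16*cos(8*x/5)/25
  f''(x) = 128*sin(8*x/5)/125
Substitute x = B_t and multiply the f'' term by 1/2:
  drift     = (1/2) * (128*sin(8*x/5)/125) evaluated at B_t = 64*sin(8*B_t/5)/125
  diffusion = (-16*cos(8*x/5)/25) evaluated at B_t = -16*cos(8*B_t/5)/25
Therefore d(-2*sin(8*B_t/5)/5) = (64*sin(8*B_t/5)/125) dt + (-16*cos(8*B_t/5)/25) dB_t.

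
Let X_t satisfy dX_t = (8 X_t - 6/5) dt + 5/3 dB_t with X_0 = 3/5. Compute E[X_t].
E[X_t] = 9*exp(8*t)/20 + 3/20

Taking expectations and using E[dB_t] = 0, the mean m(t) = E[X_t] satisfies the ODE m'(t) = a m(t) + b with m(0) = x_0. With a = 8, b = -6/5, x_0 = 3/5, the solution is
  m(t) = x_0 * exp(a t) + (b/a) * (exp(a t) - 1)
       = (3/5) * exp(8 t) + ((-6/5)/8) * (exp(8 t) - 1)
       = 9*exp(8*t)/20 + 3/20.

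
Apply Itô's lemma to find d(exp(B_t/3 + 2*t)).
d(exp(B_t/3 + 2*t)) = (37*exp(B_t/3 + 2*t)/18) dt + (exp(B_t/3 + 2*t)/3) dB_t

Itô's formula for f(t, x): d f(t, B_t) = (f_t + (1/2) f_xx) dt + f_x dB_t. Compute partials of f(t, x) = exp(2*t + x/3):
  f_t(t,x)  = 2*exp(2*t + x/3)
  f_x(t,x)  = exp(2*t + x/3)/3
  f_xx(t,x) = exp(2*t + x/3)/9
Assemble drift = f_t + (1/2) f_xx = 37*exp(2*t + x/3)/18 and diffusion = f_x = exp(2*t + x/3)/3. Substituting x = B_t:
  d(exp(B_t/3 + 2*t)) = (37*exp(B_t/3 + 2*t)/18) dt + (exp(B_t/3 + 2*t)/3) dB_t.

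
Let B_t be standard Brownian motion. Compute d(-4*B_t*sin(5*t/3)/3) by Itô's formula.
d(-4*B_t*sin(5*t/3)/3) = (-20*B_t*cos(5*t/3)/9) dt + (-4*sin(5*t/3)/3) dB_t

Itô's formula for f(t, x): d f(t, B_t) = (f_t + (1/2) f_xx) dt + f_x dB_t. Compute partials of f(t, x) = -4*x*sin(5*t/3)/3:
  f_t(t,x)  = -20*x*cos(5*t/3)/9
  f_x(t,x)  = -4*sin(5*t/3)/3
  f_xx(t,x) = 0
Assemble drift = f_t + (1/2) f_xx = -20*x*cos(5*t/3)/9 and diffusion = f_x = -4*sin(5*t/3)/3. Substituting x = B_t:
  d(-4*B_t*sin(5*t/3)/3) = (-20*B_t*cos(5*t/3)/9) dt + (-4*sin(5*t/3)/3) dB_t.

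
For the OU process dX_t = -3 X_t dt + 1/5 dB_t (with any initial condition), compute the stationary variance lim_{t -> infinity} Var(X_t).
lim Var(X_t) = 1/150

The OU SDE dX = -theta X dt + sigma dB admits the integrating factor exp(theta t): d(exp(theta t) X_t) = sigma exp(theta t) dB_t. Integrating from 0 to t gives X_t = x_0 * exp(-theta t) + sigma * int_0^t exp(-theta (t-s)) dB_s for any initial x_0. The Itô integral has variance (by the Itô isometry) sigma^2 * int_0^t exp(-2 theta (t - s)) ds = sigma^2 * (1 - exp(-2 theta t)) / (2 theta), independent of x_0.
With theta = 3, sigma = 1/5:
  Var(X_t) = (1/5)^2 * (1 - exp(-2*3 t)) / (2 * 3) = 1/150 - exp(-6*t)/150.
As t -> infinity, exp(-2*3 t) -> 0, so the stationary variance is sigma^2 / (2 theta) = 1/150.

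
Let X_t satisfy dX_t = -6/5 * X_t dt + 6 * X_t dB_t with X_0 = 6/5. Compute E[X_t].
E[X_t] = 6*exp(-6*t/5)/5

For GBM dX = mu X dt + sigma X dB with X_0 = x_0, apply Itô to Y = log X: dY = (mu - sigma^2/2) dt + sigma dB, so Y_t = log(x_0) + (mu - sigma^2/2) t + sigma B_t and hence X_t = x_0 * exp((mu - sigma^2/2) t + sigma B_t).
With mu = -6/5, sigma = 6, x_0 = 6/5, this gives:
  X_t = 6/5 * exp((-96/5) * t + (6) * B_t).
Since sigma*B_t ~ Normal(0, sigma^2 t), E[exp(sigma*B_t)] = exp(sigma^2 t / 2); so E[X_t] = x_0 * exp((mu - sigma^2/2) t) * exp(sigma^2 t / 2) = x_0 * exp(mu t) = 6*exp(-6*t/5)/5.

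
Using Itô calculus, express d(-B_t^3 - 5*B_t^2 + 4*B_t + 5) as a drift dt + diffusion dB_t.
d(-B_t^3 - 5*B_t^2 + 4*B_t + 5) = (-3*B_t - 5) dt + (-3*B_t^2 - 10*B_t + 4) dB_t

Itô's formula for f(B_t) gives d f(B_t) = f'(B_t) dB_t + (1/2) f''(B_t) dt. Compute derivatives of f(x) = -x^3 - 5*x^2 + 4*x + 5:
  f'(x)  = -3*x^2 - 10*x + 4
  f''(x) = -6*x - 10
Substitute x = B_t and multiply the f'' term by 1/2:
  drift     = (1/2) * (-6*x - 10) evaluated at B_t = -3*B_t - 5
  diffusion = (-3*x^2 - 10*x + 4) evaluated at B_t = -3*B_t^2 - 10*B_t + 4
Therefore d(-B_t^3 - 5*B_t^2 + 4*B_t + 5) = (-3*B_t - 5) dt + (-3*B_t^2 - 10*B_t + 4) dB_t.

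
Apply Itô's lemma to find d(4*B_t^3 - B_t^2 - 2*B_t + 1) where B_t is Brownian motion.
d(4*B_t^3 - B_t^2 - 2*B_t + 1) = (12*B_t - 1) dt + (12*B_t^2 - 2*B_t - 2) dB_t

Itô's formula for f(B_t) gives d f(B_t) = f'(B_t) dB_t + (1/2) f''(B_t) dt. Compute derivatives of f(x) = 4*x^3 - x^2 - 2*x + 1:
  f'(x)  = 12*x^2 - 2*x - 2
  f''(x) = 24*x - 2
Substitute x = B_t and multiply the f'' term by 1/2:
  drift     = (1/2) * (24*x - 2) evaluated at B_t = 12*B_t - 1
  diffusion = (12*x^2 - 2*x - 2) evaluated at B_t = 12*B_t^2 - 2*B_t - 2
Therefore d(4*B_t^3 - B_t^2 - 2*B_t + 1) = (12*B_t - 1) dt + (12*B_t^2 - 2*B_t - 2) dB_t.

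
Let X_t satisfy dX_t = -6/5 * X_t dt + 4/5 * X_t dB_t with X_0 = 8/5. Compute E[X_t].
E[X_t] = 8*exp(-6*t/5)/5

For GBM dX = mu X dt + sigma X dB with X_0 = x_0, apply Itô to Y = log X: dY = (mu - sigma^2/2) dt + sigma dB, so Y_t = log(x_0) + (mu - sigma^2/2) t + sigma B_t and hence X_t = x_0 * exp((mu - sigma^2/2) t + sigma B_t).
With mu = -6/5, sigma = 4/5, x_0 = 8/5, this gives:
  X_t = 8/5 * exp((-38/25) * t + (4/5) * B_t).
Since sigma*B_t ~ Normal(0, sigma^2 t), E[exp(sigma*B_t)] = exp(sigma^2 t / 2); so E[X_t] = x_0 * exp((mu - sigma^2/2) t) * exp(sigma^2 t / 2) = x_0 * exp(mu t) = 8*exp(-6*t/5)/5.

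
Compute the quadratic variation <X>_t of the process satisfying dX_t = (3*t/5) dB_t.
<X>_t = 3*t^3/25

For an Itô process dX_t = a(t) dt + b(t) dB_t, the quadratic variation is <X>_t = int_0^t b(s)^2 ds (the drift term does not contribute). Here b(s) = 3*s/5, so
  b(s)^2 = 9*s^2/25.
Integrating from 0 to t:
  <X>_t = int_0^t (9*s^2/25) ds = 3*t^3/25.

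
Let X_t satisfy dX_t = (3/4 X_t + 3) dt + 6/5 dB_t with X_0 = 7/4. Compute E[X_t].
E[X_t] = 23*exp(3*t/4)/4 - 4

Taking expectations and using E[dB_t] = 0, the mean m(t) = E[X_t] satisfies the ODE m'(t) = a m(t) + b with m(0) = x_0. With a = 3/4, b = 3, x_0 = 7/4, the solution is
  m(t) = x_0 * exp(a t) + (b/a) * (exp(a t) - 1)
       = (7/4) * exp((3/4) t) + (3/(3/4)) * (exp((3/4) t) - 1)
       = 23*exp(3*t/4)/4 - 4.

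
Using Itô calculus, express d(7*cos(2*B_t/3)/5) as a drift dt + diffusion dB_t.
d(7*cos(2*B_t/3)/5) = (-14*cos(2*B_t/3)/45) dt + (-14*sin(2*B_t/3)/15) dB_t

Itô's formula for f(B_t) gives d f(B_t) = f'(B_t) dB_t + (1/2) f''(B_t) dt. Compute derivatives of f(x) = 7*cos(2*x/3)/5:
  f'(x)  = -14*sin(2*x/3)/15
  f''(x) = -28*cos(2*x/3)/45
Substitute x = B_t and multiply the f'' term by 1/2:
  drift     = (1/2) * (-28*cos(2*x/3)/45) evaluated at B_t = -14*cos(2*B_t/3)/45
  diffusion = (-14*sin(2*x/3)/15) evaluated at B_t = -14*sin(2*B_t/3)/15
Therefore d(7*cos(2*B_t/3)/5) = (-14*cos(2*B_t/3)/45) dt + (-14*sin(2*B_t/3)/15) dB_t.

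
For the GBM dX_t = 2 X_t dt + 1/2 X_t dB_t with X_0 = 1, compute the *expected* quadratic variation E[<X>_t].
E[<X>_t] = exp(17*t/4)/17 - 1/17

<X>_t = int_0^t ((1/2) * X_s)^2 ds. Taking expectation inside the integral: E[<X>_t] = (1/2)^2 * int_0^t E[X_s^2] ds. For GBM, E[X_s^2] = x_0^2 * exp((2 mu + sigma^2) s). Integrating:
  E[<X>_t] = (1/2)^2 * 1^2 * (exp((2*2 + (1/2)^2) t) - 1) / (2*2 + (1/2)^2)
           = (1/2)^2 * 1^2 * (exp((17/4) t) - 1) / (17/4) = exp(17*t/4)/17 - 1/17.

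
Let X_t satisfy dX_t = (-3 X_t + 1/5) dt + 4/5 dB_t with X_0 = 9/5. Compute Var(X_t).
Var(X_t) = 8/75 - 8*exp(-6*t)/75

The variance V(t) = Var(X_t) satisfies V'(t) = 2 a V(t) + c^2 with V(0) = 0 (drift coefficient is linear in X, diffusion is constant). With a = -3, c = 4/5, the solution is
  V(t) = (c^2 / (2 a)) * (exp(2 a t) - 1)
       = ((4/5)^2 / (2*(-3))) * (exp((-6) t) - 1)
       = 8/75 - 8*exp(-6*t)/75.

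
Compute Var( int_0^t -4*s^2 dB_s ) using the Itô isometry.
Var = 16*t^5/5

The Itô integral of a deterministic integrand f(s) has mean 0 because each increment f(s) * (B_{s+ds} - B_s) has mean 0. By the Itô isometry:
  Var( int_0^t f(s) dB_s ) = E[ (int_0^t f(s) dB_s)^2 ] = int_0^t f(s)^2 ds.
Here f(s) = -4*s^2, so f(s)^2 = 16*s^4. Integrate:
  int_0^t (16*s^4) ds = 16*t^5/5.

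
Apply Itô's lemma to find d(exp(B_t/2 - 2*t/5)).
d(exp(B_t/2 - 2*t/5)) = (-11*exp(B_t/2 - 2*t/5)/40) dt + (exp(B_t/2 - 2*t/5)/2) dB_t

Itô's formula for f(t, x): d f(t, B_t) = (f_t + (1/2) f_xx) dt + f_x dB_t. Compute partials of f(t, x) = exp(-2*t/5 + x/2):
  f_t(t,x)  = -2*exp(-2*t/5 + x/2)/5
  f_x(t,x)  = exp(-2*t/5 + x/2)/2
  f_xx(t,x) = exp(-2*t/5 + x/2)/4
Assemble drift = f_t + (1/2) f_xx = -11*exp(-2*t/5 + x/2)/40 and diffusion = f_x = exp(-2*t/5 + x/2)/2. Substituting x = B_t:
  d(exp(B_t/2 - 2*t/5)) = (-11*exp(B_t/2 - 2*t/5)/40) dt + (exp(B_t/2 - 2*t/5)/2) dB_t.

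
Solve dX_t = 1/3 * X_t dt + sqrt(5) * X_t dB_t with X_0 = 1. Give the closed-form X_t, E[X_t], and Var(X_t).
X_t = 1 * exp((-13/6) t + (sqrt(5)) B_t); E[X_t] = exp(t/3); Var(X_t) = (exp(5*t) - 1)*exp(2*t/3)

For GBM dX = mu X dt + sigma X dB with X_0 = x_0, apply Itô to Y = log X: dY = (mu - sigma^2/2) dt + sigma dB, so Y_t = log(x_0) + (mu - sigma^2/2) t + sigma B_t and hence X_t = x_0 * exp((mu - sigma^2/2) t + sigma B_t).
With mu = 1/3, sigma = sqrt(5), x_0 = 1, this gives:
  X_t = 1 * exp((-13/6) * t + (sqrt(5)) * B_t).
Since sigma*B_t ~ Normal(0, sigma^2 t), E[exp(sigma*B_t)] = exp(sigma^2 t / 2); so E[X_t] = x_0 * exp((mu - sigma^2/2) t) * exp(sigma^2 t / 2) = x_0 * exp(mu t) = exp(t/3).
Var(X_t) = E[X_t^2] - (E[X_t])^2 = x_0^2 * exp(2 mu t) * (exp(sigma^2 t) - 1) = (exp(5*t) - 1)*exp(2*t/3).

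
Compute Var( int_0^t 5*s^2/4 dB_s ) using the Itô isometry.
Var = 5*t^5/16

The Itô integral of a deterministic integrand f(s) has mean 0 because each increment f(s) * (B_{s+ds} - B_s) has mean 0. By the Itô isometry:
  Var( int_0^t f(s) dB_s ) = E[ (int_0^t f(s) dB_s)^2 ] = int_0^t f(s)^2 ds.
Here f(s) = 5*s^2/4, so f(s)^2 = 25*s^4/16. Integrate:
  int_0^t (25*s^4/16) ds = 5*t^5/16.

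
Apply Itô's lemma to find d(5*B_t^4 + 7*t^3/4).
d(5*B_t^4 + 7*t^3/4) = (30*B_t^2 + 21*t^2/4) dt + (20*B_t^3) dB_t

Itô's formula for f(t, x): d f(t, B_t) = (f_t + (1/2) f_xx) dt + f_x dB_t. Compute partials of f(t, x) = 7*t^3/4 + 5*x^4:
  f_t(t,x)  = 21*t^2/4
  f_x(t,x)  = 20*x^3
  f_xx(t,x) = 60*x^2
Assemble drift = f_t + (1/2) f_xx = 21*t^2/4 + 30*x^2 and diffusion = f_x = 20*x^3. Substituting x = B_t:
  d(5*B_t^4 + 7*t^3/4) = (30*B_t^2 + 21*t^2/4) dt + (20*B_t^3) dB_t.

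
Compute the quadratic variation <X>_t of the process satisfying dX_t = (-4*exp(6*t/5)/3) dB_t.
<X>_t = 20*exp(12*t/5)/27 - 20/27

For an Itô process dX_t = a(t) dt + b(t) dB_t, the quadratic variation is <X>_t = int_0^t b(s)^2 ds (the drift term does not contribute). Here b(s) = -4*exp(6*s/5)/3, so
  b(s)^2 = 16*exp(12*s/5)/9.
Integrating from 0 to t:
  <X>_t = int_0^t (16*exp(12*s/5)/9) ds = 20*exp(12*t/5)/27 - 20/27.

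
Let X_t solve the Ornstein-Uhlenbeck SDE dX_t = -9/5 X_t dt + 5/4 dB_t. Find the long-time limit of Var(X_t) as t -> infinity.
lim Var(X_t) = 125/288

The OU SDE dX = -theta X dt + sigma dB admits the integrating factor exp(theta t): d(exp(theta t) X_t) = sigma exp(theta t) dB_t. Integrating from 0 to t gives X_t = x_0 * exp(-theta t) + sigma * int_0^t exp(-theta (t-s)) dB_s for any initial x_0. The Itô integral has variance (by the Itô isometry) sigma^2 * int_0^t exp(-2 theta (t - s)) ds = sigma^2 * (1 - exp(-2 theta t)) / (2 theta), independent of x_0.
With theta = 9/5, sigma = 5/4:
  Var(X_t) = (5/4)^2 * (1 - exp(-2*9/5 t)) / (2 * 9/5) = 125/288 - 125*exp(-18*t/5)/288.
As t -> infinity, exp(-2*9/5 t) -> 0, so the stationary variance is sigma^2 / (2 theta) = 125/288.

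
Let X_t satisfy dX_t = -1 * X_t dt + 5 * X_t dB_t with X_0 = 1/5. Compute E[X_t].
E[X_t] = exp(-t)/5

For GBM dX = mu X dt + sigma X dB with X_0 = x_0, apply Itô to Y = log X: dY = (mu - sigma^2/2) dt + sigma dB, so Y_t = log(x_0) + (mu - sigma^2/2) t + sigma B_t and hence X_t = x_0 * exp((mu - sigma^2/2) t + sigma B_t).
With mu = -1, sigma = 5, x_0 = 1/5, this gives:
  X_t = 1/5 * exp((-27/2) * t + (5) * B_t).
Since sigma*B_t ~ Normal(0, sigma^2 t), E[exp(sigma*B_t)] = exp(sigma^2 t / 2); so E[X_t] = x_0 * exp((mu - sigma^2/2) t) * exp(sigma^2 t / 2) = x_0 * exp(mu t) = exp(-t)/5.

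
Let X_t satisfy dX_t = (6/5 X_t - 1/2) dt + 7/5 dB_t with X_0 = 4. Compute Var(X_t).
Var(X_t) = 49*exp(12*t/5)/60 - 49/60

The variance V(t) = Var(X_t) satisfies V'(t) = 2 a V(t) + c^2 with V(0) = 0 (drift coefficient is linear in X, diffusion is constant). With a = 6/5, c = 7/5, the solution is
  V(t) = (c^2 / (2 a)) * (exp(2 a t) - 1)
       = ((7/5)^2 / (2*(6/5))) * (exp((12/5) t) - 1)
       = 49*exp(12*t/5)/60 - 49/60.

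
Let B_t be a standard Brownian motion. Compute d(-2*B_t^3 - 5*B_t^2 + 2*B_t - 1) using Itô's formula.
d(-2*B_t^3 - 5*B_t^2 + 2*B_t - 1) = (-6*B_t - 5) dt + (-6*B_t^2 - 10*B_t + 2) dB_t

Itô's formula for f(B_t) gives d f(B_t) = f'(B_t) dB_t + (1/2) f''(B_t) dt. Compute derivatives of f(x) = -2*x^3 - 5*x^2 + 2*x - 1:
  f'(x)  = -6*x^2 - 10*x + 2
  f''(x) = -12*x - 10
Substitute x = B_t and multiply the f'' term by 1/2:
  drift     = (1/2) * (-12*x - 10) evaluated at B_t = -6*B_t - 5
  diffusion = (-6*x^2 - 10*x + 2) evaluated at B_t = -6*B_t^2 - 10*B_t + 2
Therefore d(-2*B_t^3 - 5*B_t^2 + 2*B_t - 1) = (-6*B_t - 5) dt + (-6*B_t^2 - 10*B_t + 2) dB_t.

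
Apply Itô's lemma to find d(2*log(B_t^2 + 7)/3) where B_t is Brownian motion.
d(2*log(B_t^2 + 7)/3) = (2*(7 - B_t^2)/(3*(B_t^2 + 7)^2)) dt + (4*B_t/(3*(B_t^2 + 7))) dB_t

Itô's formula for f(B_t) gives d f(B_t) = f'(B_t) dB_t + (1/2) f''(B_t) dt. Compute derivatives of f(x) = 2*log(x^2 + 7)/3:
  f'(x)  = 4*x/(3*(x^2 + 7))
  f''(x) = 4*(7 - x^2)/(3*(x^2 + 7)^2)
Substitute x = B_t and multiply the f'' term by 1/2:
  drift     = (1/2) * (4*(7 - x^2)/(3*(x^2 + 7)^2)) evaluated at B_t = 2*(7 - B_t^2)/(3*(B_t^2 + 7)^2)
  diffusion = (4*x/(3*(x^2 + 7))) evaluated at B_t = 4*B_t/(3*(B_t^2 + 7))
Therefore d(2*log(B_t^2 + 7)/3) = (2*(7 - B_t^2)/(3*(B_t^2 + 7)^2)) dt + (4*B_t/(3*(B_t^2 + 7))) dB_t.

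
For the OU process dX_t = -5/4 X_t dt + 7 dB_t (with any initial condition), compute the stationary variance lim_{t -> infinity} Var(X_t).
lim Var(X_t) = 98/5

The OU SDE dX = -theta X dt + sigma dB admits the integrating factor exp(theta t): d(exp(theta t) X_t) = sigma exp(theta t) dB_t. Integrating from 0 to t gives X_t = x_0 * exp(-theta t) + sigma * int_0^t exp(-theta (t-s)) dB_s for any initial x_0. The Itô integral has variance (by the Itô isometry) sigma^2 * int_0^t exp(-2 theta (t - s)) ds = sigma^2 * (1 - exp(-2 theta t)) / (2 theta), independent of x_0.
With theta = 5/4, sigma = 7:
  Var(X_t) = (7)^2 * (1 - exp(-2*5/4 t)) / (2 * 5/4) = 98/5 - 98*exp(-5*t/2)/5.
As t -> infinity, exp(-2*5/4 t) -> 0, so the stationary variance is sigma^2 / (2 theta) = 98/5.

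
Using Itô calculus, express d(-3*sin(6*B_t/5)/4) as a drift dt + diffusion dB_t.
d(-3*sin(6*B_t/5)/4) = (27*sin(6*B_t/5)/50) dt + (-9*cos(6*B_t/5)/10) dB_t

Itô's formula for f(B_t) gives d f(B_t) = f'(B_t) dB_t + (1/2) f''(B_t) dt. Compute derivatives of f(x) = -3*sin(6*x/5)/4:
  f'(x)  = -9*cos(6*x/5)/10
  f''(x) = 27*sin(6*x/5)/25
Substitute x = B_t and multiply the f'' term by 1/2:
  drift     = (1/2) * (27*sin(6*x/5)/25) evaluated at B_t = 27*sin(6*B_t/5)/50
  diffusion = (-9*cos(6*x/5)/10) evaluated at B_t = -9*cos(6*B_t/5)/10
Therefore d(-3*sin(6*B_t/5)/4) = (27*sin(6*B_t/5)/50) dt + (-9*cos(6*B_t/5)/10) dB_t.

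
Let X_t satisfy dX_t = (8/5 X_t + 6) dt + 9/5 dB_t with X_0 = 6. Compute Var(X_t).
Var(X_t) = 81*exp(16*t/5)/80 - 81/80

The variance V(t) = Var(X_t) satisfies V'(t) = 2 a V(t) + c^2 with V(0) = 0 (drift coefficient is linear in X, diffusion is constant). With a = 8/5, c = 9/5, the solution is
  V(t) = (c^2 / (2 a)) * (exp(2 a t) - 1)
       = ((9/5)^2 / (2*(8/5))) * (exp((16/5) t) - 1)
       = 81*exp(16*t/5)/80 - 81/80.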